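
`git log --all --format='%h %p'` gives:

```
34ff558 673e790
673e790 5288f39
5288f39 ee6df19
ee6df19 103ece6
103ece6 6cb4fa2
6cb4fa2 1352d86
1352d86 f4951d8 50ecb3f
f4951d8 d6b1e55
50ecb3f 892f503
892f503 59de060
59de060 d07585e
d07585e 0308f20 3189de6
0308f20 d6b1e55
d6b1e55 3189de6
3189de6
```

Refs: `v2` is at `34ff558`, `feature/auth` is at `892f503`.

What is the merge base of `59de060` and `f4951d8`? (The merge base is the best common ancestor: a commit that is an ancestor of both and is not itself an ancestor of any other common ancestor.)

Ancestors of 59de060: {0308f20, 3189de6, 59de060, d07585e, d6b1e55}.
Ancestors of f4951d8: {3189de6, d6b1e55, f4951d8}.
Common ancestors: {3189de6, d6b1e55}.
Among these, d6b1e55 is not an ancestor of any other common ancestor — it is the merge base.

d6b1e55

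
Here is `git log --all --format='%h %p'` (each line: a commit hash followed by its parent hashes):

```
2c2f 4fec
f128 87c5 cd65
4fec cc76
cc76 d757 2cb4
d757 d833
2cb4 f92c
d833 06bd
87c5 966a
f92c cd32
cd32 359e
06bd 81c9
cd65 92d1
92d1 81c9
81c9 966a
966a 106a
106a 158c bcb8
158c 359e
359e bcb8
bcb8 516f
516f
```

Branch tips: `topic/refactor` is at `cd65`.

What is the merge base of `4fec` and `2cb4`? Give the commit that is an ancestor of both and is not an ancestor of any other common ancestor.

Ancestors of 4fec: {06bd, 106a, 158c, 2cb4, 359e, 4fec, 516f, 81c9, 966a, bcb8, cc76, cd32, d757, d833, f92c}.
Ancestors of 2cb4: {2cb4, 359e, 516f, bcb8, cd32, f92c}.
Common ancestors: {2cb4, 359e, 516f, bcb8, cd32, f92c}.
Among these, 2cb4 is not an ancestor of any other common ancestor — it is the merge base.

2cb4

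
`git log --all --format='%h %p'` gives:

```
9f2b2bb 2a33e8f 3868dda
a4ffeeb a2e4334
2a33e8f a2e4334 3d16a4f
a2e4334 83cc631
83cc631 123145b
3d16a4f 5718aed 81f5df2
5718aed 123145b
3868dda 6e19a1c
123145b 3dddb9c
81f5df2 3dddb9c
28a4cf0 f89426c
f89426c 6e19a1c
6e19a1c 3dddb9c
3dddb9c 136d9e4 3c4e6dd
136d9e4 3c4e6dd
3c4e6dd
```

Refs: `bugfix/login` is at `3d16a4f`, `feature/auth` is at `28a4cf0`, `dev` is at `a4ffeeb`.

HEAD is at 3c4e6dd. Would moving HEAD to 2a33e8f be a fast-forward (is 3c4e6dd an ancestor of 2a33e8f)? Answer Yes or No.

A fast-forward from 3c4e6dd to 2a33e8f is possible iff 3c4e6dd is an ancestor of 2a33e8f.
Ancestors of 2a33e8f: {123145b, 136d9e4, 2a33e8f, 3c4e6dd, 3d16a4f, 3dddb9c, 5718aed, 81f5df2, 83cc631, a2e4334}.
3c4e6dd is among them, so fast-forward is possible.

Yes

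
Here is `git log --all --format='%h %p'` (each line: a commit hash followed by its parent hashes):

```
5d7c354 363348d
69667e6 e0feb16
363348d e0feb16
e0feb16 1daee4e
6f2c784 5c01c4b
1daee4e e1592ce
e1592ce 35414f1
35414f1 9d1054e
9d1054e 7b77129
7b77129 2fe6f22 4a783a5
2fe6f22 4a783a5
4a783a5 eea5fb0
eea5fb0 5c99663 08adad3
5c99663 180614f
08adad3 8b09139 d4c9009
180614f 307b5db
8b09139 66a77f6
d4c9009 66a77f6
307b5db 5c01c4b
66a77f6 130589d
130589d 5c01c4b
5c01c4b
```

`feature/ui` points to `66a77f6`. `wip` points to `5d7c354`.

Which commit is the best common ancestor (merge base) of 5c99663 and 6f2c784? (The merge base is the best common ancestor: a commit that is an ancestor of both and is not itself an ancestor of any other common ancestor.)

5c01c4b

Ancestors of 5c99663: {180614f, 307b5db, 5c01c4b, 5c99663}.
Ancestors of 6f2c784: {5c01c4b, 6f2c784}.
Common ancestors: {5c01c4b}.
The only common ancestor is 5c01c4b, so it is the merge base.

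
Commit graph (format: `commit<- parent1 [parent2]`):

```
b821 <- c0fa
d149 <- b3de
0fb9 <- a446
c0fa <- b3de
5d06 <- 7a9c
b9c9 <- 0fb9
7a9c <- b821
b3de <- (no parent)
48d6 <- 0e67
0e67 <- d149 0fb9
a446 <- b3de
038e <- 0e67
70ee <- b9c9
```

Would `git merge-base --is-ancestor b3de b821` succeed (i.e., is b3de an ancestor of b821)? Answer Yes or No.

Ancestors of b821 (commits reachable by following parents): {b3de, b821, c0fa}.
b3de is in that set, so it is an ancestor of b821.

Yes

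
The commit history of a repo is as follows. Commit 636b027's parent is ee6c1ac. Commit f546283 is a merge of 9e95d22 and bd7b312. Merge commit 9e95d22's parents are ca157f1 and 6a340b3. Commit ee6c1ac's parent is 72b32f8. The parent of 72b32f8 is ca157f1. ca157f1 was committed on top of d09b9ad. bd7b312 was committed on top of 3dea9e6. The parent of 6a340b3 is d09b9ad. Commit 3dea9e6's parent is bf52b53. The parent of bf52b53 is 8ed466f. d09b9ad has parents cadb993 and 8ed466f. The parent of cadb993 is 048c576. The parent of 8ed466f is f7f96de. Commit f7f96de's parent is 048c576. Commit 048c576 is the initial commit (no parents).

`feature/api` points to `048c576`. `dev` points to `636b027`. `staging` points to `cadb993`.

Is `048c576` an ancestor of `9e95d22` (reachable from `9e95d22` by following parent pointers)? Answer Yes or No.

Yes

Ancestors of 9e95d22 (commits reachable by following parents): {048c576, 6a340b3, 8ed466f, 9e95d22, ca157f1, cadb993, d09b9ad, f7f96de}.
048c576 is in that set, so it is an ancestor of 9e95d22.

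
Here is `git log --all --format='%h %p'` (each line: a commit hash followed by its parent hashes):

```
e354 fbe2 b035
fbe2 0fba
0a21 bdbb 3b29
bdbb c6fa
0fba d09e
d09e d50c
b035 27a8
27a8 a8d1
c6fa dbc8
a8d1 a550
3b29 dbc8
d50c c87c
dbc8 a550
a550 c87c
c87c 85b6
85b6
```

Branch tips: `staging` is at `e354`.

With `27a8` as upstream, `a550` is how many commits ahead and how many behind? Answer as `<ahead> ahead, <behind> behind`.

Reachable from a550: {85b6, a550, c87c}.
Reachable from 27a8: {27a8, 85b6, a550, a8d1, c87c}.
Only in a550's history (ahead): {} — 0.
Only in 27a8's history (behind): {27a8, a8d1} — 2.

0 ahead, 2 behind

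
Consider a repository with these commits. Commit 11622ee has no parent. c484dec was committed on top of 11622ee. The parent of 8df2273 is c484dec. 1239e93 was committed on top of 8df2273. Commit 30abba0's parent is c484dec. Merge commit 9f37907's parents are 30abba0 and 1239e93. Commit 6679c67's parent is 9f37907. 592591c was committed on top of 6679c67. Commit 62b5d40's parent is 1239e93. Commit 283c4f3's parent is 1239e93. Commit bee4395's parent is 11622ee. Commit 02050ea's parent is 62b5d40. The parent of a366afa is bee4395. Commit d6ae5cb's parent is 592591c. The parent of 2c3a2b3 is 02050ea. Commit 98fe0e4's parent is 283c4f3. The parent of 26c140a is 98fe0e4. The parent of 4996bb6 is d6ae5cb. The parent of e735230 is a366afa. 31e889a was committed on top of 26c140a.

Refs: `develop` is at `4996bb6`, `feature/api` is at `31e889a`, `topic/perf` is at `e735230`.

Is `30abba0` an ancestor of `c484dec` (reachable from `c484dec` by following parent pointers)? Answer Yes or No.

No

Ancestors of c484dec: {11622ee, c484dec}.
30abba0 is not in that set, so it is not an ancestor of c484dec.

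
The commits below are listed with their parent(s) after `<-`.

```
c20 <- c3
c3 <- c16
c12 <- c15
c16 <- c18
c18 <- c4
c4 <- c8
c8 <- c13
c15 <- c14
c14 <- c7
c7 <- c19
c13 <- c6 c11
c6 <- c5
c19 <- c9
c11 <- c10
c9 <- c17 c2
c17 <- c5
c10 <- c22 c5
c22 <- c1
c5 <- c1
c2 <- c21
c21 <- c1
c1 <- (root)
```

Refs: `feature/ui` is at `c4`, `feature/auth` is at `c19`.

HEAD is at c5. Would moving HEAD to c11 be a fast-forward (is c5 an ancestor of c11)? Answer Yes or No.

Yes

A fast-forward from c5 to c11 is possible iff c5 is an ancestor of c11.
Ancestors of c11: {c1, c10, c11, c22, c5}.
c5 is among them, so fast-forward is possible.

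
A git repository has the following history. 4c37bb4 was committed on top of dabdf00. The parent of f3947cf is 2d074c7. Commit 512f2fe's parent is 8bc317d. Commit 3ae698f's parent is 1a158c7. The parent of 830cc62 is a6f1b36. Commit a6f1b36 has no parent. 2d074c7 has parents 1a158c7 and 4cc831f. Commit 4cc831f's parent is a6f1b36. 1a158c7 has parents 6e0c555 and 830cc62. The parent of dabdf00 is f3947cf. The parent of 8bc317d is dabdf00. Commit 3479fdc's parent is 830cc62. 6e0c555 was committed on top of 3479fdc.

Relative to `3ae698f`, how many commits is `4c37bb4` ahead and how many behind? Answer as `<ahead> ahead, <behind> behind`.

Reachable from 4c37bb4: {1a158c7, 2d074c7, 3479fdc, 4c37bb4, 4cc831f, 6e0c555, 830cc62, a6f1b36, dabdf00, f3947cf}.
Reachable from 3ae698f: {1a158c7, 3479fdc, 3ae698f, 6e0c555, 830cc62, a6f1b36}.
Only in 4c37bb4's history (ahead): {2d074c7, 4c37bb4, 4cc831f, dabdf00, f3947cf} — 5.
Only in 3ae698f's history (behind): {3ae698f} — 1.

5 ahead, 1 behind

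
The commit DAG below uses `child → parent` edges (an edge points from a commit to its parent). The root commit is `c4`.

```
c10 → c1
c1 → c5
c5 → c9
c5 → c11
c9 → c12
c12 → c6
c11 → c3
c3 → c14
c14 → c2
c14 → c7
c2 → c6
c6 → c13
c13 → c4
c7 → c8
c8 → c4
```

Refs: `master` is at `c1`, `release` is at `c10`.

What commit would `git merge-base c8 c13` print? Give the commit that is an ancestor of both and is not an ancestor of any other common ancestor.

c4

Ancestors of c8: {c4, c8}.
Ancestors of c13: {c13, c4}.
Common ancestors: {c4}.
The only common ancestor is c4, so it is the merge base.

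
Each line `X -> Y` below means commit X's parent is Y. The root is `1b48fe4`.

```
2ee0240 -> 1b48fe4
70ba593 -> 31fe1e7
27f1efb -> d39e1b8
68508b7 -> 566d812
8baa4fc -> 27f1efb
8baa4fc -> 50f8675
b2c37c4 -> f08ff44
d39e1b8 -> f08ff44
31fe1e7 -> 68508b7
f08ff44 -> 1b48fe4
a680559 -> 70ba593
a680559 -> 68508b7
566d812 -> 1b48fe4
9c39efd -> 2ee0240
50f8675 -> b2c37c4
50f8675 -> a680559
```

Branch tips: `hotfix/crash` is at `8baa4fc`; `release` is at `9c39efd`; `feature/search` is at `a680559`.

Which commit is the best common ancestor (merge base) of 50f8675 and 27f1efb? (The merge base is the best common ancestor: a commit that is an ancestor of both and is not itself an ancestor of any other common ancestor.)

Ancestors of 50f8675: {1b48fe4, 31fe1e7, 50f8675, 566d812, 68508b7, 70ba593, a680559, b2c37c4, f08ff44}.
Ancestors of 27f1efb: {1b48fe4, 27f1efb, d39e1b8, f08ff44}.
Common ancestors: {1b48fe4, f08ff44}.
Among these, f08ff44 is not an ancestor of any other common ancestor — it is the merge base.

f08ff44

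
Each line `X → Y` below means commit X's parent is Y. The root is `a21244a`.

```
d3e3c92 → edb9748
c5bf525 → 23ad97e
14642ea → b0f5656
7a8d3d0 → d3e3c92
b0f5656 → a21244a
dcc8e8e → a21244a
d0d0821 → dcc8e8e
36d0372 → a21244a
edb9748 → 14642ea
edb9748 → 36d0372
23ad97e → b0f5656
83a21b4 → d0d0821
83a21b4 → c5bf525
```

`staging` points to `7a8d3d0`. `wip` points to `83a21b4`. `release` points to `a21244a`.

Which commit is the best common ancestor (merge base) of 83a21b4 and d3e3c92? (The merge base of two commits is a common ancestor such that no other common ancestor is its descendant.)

b0f5656

Ancestors of 83a21b4: {23ad97e, 83a21b4, a21244a, b0f5656, c5bf525, d0d0821, dcc8e8e}.
Ancestors of d3e3c92: {14642ea, 36d0372, a21244a, b0f5656, d3e3c92, edb9748}.
Common ancestors: {a21244a, b0f5656}.
Among these, b0f5656 is not an ancestor of any other common ancestor — it is the merge base.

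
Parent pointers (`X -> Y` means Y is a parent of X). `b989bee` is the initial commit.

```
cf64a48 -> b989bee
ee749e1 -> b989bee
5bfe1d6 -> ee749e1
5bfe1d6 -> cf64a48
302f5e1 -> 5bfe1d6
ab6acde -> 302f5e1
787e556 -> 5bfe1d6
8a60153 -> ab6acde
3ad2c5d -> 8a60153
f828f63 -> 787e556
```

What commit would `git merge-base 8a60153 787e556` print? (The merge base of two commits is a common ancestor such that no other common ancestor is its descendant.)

Ancestors of 8a60153: {302f5e1, 5bfe1d6, 8a60153, ab6acde, b989bee, cf64a48, ee749e1}.
Ancestors of 787e556: {5bfe1d6, 787e556, b989bee, cf64a48, ee749e1}.
Common ancestors: {5bfe1d6, b989bee, cf64a48, ee749e1}.
Among these, 5bfe1d6 is not an ancestor of any other common ancestor — it is the merge base.

5bfe1d6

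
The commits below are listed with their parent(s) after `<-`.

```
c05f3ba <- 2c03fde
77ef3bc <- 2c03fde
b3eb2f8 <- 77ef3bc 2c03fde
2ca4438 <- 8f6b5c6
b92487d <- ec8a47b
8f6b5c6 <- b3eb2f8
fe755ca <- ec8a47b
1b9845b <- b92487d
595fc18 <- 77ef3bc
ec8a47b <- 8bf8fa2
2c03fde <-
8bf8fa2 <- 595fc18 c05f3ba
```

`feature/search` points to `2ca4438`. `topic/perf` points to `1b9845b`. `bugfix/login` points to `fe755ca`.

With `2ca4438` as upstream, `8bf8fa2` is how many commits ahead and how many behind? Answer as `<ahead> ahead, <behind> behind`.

3 ahead, 3 behind

Reachable from 8bf8fa2: {2c03fde, 595fc18, 77ef3bc, 8bf8fa2, c05f3ba}.
Reachable from 2ca4438: {2c03fde, 2ca4438, 77ef3bc, 8f6b5c6, b3eb2f8}.
Only in 8bf8fa2's history (ahead): {595fc18, 8bf8fa2, c05f3ba} — 3.
Only in 2ca4438's history (behind): {2ca4438, 8f6b5c6, b3eb2f8} — 3.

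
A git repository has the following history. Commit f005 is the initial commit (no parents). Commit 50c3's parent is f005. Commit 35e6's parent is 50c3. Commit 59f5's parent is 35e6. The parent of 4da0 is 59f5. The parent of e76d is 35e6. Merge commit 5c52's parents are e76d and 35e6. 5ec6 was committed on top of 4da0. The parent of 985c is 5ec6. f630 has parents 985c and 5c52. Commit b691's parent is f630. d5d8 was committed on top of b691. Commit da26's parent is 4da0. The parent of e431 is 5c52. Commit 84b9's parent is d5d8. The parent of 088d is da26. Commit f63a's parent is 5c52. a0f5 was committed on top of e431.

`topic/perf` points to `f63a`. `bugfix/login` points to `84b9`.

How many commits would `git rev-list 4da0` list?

Walking parent pointers from 4da0: reachable set = {35e6, 4da0, 50c3, 59f5, f005}.
That is 5 commits.

5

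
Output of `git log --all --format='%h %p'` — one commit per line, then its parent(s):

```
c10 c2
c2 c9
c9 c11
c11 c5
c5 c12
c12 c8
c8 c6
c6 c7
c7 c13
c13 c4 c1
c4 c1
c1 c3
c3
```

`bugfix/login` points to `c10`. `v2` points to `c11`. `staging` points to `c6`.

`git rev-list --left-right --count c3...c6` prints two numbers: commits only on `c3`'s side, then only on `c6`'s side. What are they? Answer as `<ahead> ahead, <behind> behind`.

Reachable from c3: {c3}.
Reachable from c6: {c1, c13, c3, c4, c6, c7}.
Only in c3's history (ahead): {} — 0.
Only in c6's history (behind): {c1, c13, c4, c6, c7} — 5.

0 ahead, 5 behind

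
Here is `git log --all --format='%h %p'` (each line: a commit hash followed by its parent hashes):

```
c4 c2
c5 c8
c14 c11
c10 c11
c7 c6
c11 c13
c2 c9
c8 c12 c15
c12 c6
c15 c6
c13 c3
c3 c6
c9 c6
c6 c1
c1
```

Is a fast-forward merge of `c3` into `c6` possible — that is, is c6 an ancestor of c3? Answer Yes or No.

Yes

A fast-forward from c6 to c3 is possible iff c6 is an ancestor of c3.
Ancestors of c3: {c1, c3, c6}.
c6 is among them, so fast-forward is possible.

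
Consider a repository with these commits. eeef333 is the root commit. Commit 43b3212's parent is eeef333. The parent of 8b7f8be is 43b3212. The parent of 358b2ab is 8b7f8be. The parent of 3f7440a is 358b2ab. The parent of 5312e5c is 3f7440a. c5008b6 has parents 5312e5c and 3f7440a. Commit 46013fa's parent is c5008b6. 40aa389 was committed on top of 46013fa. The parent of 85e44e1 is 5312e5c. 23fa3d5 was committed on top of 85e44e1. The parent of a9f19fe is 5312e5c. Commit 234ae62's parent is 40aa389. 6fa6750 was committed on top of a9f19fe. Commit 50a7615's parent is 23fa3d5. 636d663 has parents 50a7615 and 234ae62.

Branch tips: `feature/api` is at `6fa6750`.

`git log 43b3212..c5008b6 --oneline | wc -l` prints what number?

5

Reachable from c5008b6: {358b2ab, 3f7440a, 43b3212, 5312e5c, 8b7f8be, c5008b6, eeef333}.
Reachable from 43b3212: {43b3212, eeef333}.
In c5008b6's history but not 43b3212's: {358b2ab, 3f7440a, 5312e5c, 8b7f8be, c5008b6} — 5 commits.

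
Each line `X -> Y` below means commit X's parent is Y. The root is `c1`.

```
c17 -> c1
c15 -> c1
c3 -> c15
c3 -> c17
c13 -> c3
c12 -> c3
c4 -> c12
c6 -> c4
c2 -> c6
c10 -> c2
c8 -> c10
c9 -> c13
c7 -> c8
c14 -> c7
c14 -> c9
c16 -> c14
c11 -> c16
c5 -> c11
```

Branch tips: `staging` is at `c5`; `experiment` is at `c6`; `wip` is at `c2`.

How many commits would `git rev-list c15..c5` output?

Reachable from c5: {c1, c10, c11, c12, c13, c14, c15, c16, c17, c2, c3, c4, c5, c6, c7, c8, c9}.
Reachable from c15: {c1, c15}.
In c5's history but not c15's: {c10, c11, c12, c13, c14, c16, c17, c2, c3, c4, c5, c6, c7, c8, c9} — 15 commits.

15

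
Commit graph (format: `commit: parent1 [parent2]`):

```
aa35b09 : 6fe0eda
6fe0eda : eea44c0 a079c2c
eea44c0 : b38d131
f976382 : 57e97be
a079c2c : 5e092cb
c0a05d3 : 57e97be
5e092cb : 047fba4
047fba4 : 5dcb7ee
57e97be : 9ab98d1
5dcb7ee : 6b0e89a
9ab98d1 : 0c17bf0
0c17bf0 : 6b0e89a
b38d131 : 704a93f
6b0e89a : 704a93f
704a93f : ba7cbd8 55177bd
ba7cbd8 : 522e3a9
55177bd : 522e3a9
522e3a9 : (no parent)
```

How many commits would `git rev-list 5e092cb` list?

8

Walking parent pointers from 5e092cb: reachable set = {047fba4, 522e3a9, 55177bd, 5dcb7ee, 5e092cb, 6b0e89a, 704a93f, ba7cbd8}.
That is 8 commits.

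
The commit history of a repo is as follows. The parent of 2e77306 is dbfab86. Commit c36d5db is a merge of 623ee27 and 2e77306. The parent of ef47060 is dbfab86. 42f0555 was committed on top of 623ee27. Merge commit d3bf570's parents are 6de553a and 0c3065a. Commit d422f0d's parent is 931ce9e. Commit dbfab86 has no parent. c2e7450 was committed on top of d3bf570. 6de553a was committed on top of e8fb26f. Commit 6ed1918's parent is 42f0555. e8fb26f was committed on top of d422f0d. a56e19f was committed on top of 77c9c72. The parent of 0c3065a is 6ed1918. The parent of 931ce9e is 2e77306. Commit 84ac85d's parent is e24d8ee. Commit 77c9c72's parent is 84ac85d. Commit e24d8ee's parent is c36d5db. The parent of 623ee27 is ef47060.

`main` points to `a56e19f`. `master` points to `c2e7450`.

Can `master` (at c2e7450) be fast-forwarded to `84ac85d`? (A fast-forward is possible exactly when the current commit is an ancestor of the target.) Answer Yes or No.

A fast-forward from c2e7450 to 84ac85d is possible iff c2e7450 is an ancestor of 84ac85d.
Ancestors of 84ac85d: {2e77306, 623ee27, 84ac85d, c36d5db, dbfab86, e24d8ee, ef47060}.
c2e7450 is not among them, so fast-forward is not possible.

No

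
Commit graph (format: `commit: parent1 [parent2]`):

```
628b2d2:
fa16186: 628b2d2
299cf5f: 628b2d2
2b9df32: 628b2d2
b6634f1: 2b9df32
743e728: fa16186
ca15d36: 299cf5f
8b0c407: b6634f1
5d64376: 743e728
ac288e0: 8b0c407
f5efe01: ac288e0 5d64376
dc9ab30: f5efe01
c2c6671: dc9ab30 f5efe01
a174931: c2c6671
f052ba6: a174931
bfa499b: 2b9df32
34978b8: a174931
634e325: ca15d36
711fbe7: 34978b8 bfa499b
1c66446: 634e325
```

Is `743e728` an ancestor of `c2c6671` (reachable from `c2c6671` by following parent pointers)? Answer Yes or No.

Ancestors of c2c6671 (commits reachable by following parents): {2b9df32, 5d64376, 628b2d2, 743e728, 8b0c407, ac288e0, b6634f1, c2c6671, dc9ab30, f5efe01, fa16186}.
743e728 is in that set, so it is an ancestor of c2c6671.

Yes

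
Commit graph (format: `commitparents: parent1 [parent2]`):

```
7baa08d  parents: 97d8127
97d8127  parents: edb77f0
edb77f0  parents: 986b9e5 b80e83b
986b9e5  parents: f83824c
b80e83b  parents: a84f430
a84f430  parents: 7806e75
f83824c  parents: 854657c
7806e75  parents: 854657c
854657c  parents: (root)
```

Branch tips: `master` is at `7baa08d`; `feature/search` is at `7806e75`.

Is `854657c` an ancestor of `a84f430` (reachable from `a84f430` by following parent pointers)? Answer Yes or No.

Ancestors of a84f430 (commits reachable by following parents): {7806e75, 854657c, a84f430}.
854657c is in that set, so it is an ancestor of a84f430.

Yes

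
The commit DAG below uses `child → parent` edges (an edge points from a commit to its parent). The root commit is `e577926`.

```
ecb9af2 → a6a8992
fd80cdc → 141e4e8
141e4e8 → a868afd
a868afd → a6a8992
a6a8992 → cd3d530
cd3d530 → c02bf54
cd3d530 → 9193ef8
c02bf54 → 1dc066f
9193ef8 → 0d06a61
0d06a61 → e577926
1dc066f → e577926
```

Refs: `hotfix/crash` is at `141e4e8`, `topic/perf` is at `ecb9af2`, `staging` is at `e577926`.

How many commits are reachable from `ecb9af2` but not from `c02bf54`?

Reachable from ecb9af2: {0d06a61, 1dc066f, 9193ef8, a6a8992, c02bf54, cd3d530, e577926, ecb9af2}.
Reachable from c02bf54: {1dc066f, c02bf54, e577926}.
In ecb9af2's history but not c02bf54's: {0d06a61, 9193ef8, a6a8992, cd3d530, ecb9af2} — 5 commits.

5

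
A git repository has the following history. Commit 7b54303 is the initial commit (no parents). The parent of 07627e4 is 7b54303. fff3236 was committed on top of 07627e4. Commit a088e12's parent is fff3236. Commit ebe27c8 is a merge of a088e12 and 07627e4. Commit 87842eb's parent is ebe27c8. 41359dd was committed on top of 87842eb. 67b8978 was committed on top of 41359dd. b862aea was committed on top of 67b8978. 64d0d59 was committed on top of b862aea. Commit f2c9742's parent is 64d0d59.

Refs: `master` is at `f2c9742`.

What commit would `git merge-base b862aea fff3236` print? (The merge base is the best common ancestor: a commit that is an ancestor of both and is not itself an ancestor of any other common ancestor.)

Ancestors of b862aea: {07627e4, 41359dd, 67b8978, 7b54303, 87842eb, a088e12, b862aea, ebe27c8, fff3236}.
Ancestors of fff3236: {07627e4, 7b54303, fff3236}.
Common ancestors: {07627e4, 7b54303, fff3236}.
Among these, fff3236 is not an ancestor of any other common ancestor — it is the merge base.

fff3236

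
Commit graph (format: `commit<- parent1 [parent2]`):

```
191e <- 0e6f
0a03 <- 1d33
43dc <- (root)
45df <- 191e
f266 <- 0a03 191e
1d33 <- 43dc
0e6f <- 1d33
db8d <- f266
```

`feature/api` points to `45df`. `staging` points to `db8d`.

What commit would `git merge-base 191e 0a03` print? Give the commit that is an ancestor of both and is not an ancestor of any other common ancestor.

1d33

Ancestors of 191e: {0e6f, 191e, 1d33, 43dc}.
Ancestors of 0a03: {0a03, 1d33, 43dc}.
Common ancestors: {1d33, 43dc}.
Among these, 1d33 is not an ancestor of any other common ancestor — it is the merge base.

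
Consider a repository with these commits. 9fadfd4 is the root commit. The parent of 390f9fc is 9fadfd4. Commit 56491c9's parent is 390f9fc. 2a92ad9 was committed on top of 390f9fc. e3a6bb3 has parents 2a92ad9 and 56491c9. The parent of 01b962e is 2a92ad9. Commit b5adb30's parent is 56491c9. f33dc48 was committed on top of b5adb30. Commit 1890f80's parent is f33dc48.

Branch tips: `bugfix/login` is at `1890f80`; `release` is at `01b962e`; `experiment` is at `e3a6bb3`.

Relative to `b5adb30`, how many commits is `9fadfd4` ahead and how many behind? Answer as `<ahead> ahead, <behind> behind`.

Reachable from 9fadfd4: {9fadfd4}.
Reachable from b5adb30: {390f9fc, 56491c9, 9fadfd4, b5adb30}.
Only in 9fadfd4's history (ahead): {} — 0.
Only in b5adb30's history (behind): {390f9fc, 56491c9, b5adb30} — 3.

0 ahead, 3 behind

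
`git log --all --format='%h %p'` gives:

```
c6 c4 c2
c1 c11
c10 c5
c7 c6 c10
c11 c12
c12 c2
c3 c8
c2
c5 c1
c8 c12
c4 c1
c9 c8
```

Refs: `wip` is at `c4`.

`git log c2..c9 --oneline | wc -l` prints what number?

Reachable from c9: {c12, c2, c8, c9}.
Reachable from c2: {c2}.
In c9's history but not c2's: {c12, c8, c9} — 3 commits.

3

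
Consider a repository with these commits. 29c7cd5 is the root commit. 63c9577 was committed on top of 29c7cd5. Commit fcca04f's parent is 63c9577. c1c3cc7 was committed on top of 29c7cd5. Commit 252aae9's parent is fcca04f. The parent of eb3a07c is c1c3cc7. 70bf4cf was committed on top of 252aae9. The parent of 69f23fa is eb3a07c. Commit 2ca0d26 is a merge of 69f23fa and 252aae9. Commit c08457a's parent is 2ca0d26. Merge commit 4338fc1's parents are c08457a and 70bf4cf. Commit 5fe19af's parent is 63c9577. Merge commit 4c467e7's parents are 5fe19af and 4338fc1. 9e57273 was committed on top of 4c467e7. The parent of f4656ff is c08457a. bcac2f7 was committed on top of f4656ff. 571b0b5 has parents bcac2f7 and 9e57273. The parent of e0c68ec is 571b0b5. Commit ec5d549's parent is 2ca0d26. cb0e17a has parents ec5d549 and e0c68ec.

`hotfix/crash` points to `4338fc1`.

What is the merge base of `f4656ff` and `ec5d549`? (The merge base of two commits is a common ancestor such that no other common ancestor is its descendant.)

2ca0d26

Ancestors of f4656ff: {252aae9, 29c7cd5, 2ca0d26, 63c9577, 69f23fa, c08457a, c1c3cc7, eb3a07c, f4656ff, fcca04f}.
Ancestors of ec5d549: {252aae9, 29c7cd5, 2ca0d26, 63c9577, 69f23fa, c1c3cc7, eb3a07c, ec5d549, fcca04f}.
Common ancestors: {252aae9, 29c7cd5, 2ca0d26, 63c9577, 69f23fa, c1c3cc7, eb3a07c, fcca04f}.
Among these, 2ca0d26 is not an ancestor of any other common ancestor — it is the merge base.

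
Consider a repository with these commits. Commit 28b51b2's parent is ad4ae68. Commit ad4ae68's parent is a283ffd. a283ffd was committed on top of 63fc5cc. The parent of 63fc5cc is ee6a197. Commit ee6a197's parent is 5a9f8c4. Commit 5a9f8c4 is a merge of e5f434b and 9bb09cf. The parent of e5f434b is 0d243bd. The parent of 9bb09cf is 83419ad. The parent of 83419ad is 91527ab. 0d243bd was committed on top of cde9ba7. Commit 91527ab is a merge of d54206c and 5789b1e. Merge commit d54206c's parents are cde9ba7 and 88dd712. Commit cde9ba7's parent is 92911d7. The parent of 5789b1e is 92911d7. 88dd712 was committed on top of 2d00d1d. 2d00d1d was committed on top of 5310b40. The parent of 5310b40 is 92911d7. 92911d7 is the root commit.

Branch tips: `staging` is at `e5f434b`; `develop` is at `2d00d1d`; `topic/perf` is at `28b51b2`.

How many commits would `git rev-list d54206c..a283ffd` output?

10

Reachable from a283ffd: {0d243bd, 2d00d1d, 5310b40, 5789b1e, 5a9f8c4, 63fc5cc, 83419ad, 88dd712, 91527ab, 92911d7, 9bb09cf, a283ffd, cde9ba7, d54206c, e5f434b, ee6a197}.
Reachable from d54206c: {2d00d1d, 5310b40, 88dd712, 92911d7, cde9ba7, d54206c}.
In a283ffd's history but not d54206c's: {0d243bd, 5789b1e, 5a9f8c4, 63fc5cc, 83419ad, 91527ab, 9bb09cf, a283ffd, e5f434b, ee6a197} — 10 commits.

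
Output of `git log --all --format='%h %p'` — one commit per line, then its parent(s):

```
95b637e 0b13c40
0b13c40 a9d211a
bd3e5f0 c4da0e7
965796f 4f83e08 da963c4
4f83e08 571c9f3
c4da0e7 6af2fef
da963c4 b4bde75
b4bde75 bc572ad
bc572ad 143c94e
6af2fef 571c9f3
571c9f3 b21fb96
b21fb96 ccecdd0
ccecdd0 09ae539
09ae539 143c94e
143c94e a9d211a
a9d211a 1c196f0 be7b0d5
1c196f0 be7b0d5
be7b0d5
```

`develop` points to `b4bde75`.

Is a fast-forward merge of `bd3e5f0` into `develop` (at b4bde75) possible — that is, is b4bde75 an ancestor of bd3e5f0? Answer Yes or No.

A fast-forward from b4bde75 to bd3e5f0 is possible iff b4bde75 is an ancestor of bd3e5f0.
Ancestors of bd3e5f0: {09ae539, 143c94e, 1c196f0, 571c9f3, 6af2fef, a9d211a, b21fb96, bd3e5f0, be7b0d5, c4da0e7, ccecdd0}.
b4bde75 is not among them, so fast-forward is not possible.

No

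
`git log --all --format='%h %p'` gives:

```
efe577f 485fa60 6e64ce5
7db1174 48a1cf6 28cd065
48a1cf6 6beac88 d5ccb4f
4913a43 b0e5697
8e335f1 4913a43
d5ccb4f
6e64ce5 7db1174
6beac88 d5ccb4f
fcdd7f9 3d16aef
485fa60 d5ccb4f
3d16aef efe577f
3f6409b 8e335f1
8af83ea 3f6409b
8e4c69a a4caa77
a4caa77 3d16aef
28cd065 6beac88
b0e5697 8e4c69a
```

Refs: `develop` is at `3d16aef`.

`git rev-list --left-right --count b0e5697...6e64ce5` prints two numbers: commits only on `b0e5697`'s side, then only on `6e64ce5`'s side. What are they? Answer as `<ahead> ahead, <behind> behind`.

Reachable from b0e5697: {28cd065, 3d16aef, 485fa60, 48a1cf6, 6beac88, 6e64ce5, 7db1174, 8e4c69a, a4caa77, b0e5697, d5ccb4f, efe577f}.
Reachable from 6e64ce5: {28cd065, 48a1cf6, 6beac88, 6e64ce5, 7db1174, d5ccb4f}.
Only in b0e5697's history (ahead): {3d16aef, 485fa60, 8e4c69a, a4caa77, b0e5697, efe577f} — 6.
Only in 6e64ce5's history (behind): {} — 0.

6 ahead, 0 behind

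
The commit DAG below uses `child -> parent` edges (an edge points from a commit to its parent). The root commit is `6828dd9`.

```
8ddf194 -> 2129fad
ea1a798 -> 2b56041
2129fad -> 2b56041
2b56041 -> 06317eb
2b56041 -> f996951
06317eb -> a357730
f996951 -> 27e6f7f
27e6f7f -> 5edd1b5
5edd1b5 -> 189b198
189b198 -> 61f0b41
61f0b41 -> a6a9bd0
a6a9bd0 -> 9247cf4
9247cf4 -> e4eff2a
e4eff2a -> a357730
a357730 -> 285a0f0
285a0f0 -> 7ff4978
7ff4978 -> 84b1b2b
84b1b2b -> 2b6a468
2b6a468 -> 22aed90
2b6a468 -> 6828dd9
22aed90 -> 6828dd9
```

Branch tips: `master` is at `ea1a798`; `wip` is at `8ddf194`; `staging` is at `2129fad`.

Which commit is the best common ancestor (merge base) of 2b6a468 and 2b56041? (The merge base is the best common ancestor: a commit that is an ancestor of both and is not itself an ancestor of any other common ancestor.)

2b6a468

Ancestors of 2b6a468: {22aed90, 2b6a468, 6828dd9}.
Ancestors of 2b56041: {06317eb, 189b198, 22aed90, 27e6f7f, 285a0f0, 2b56041, 2b6a468, 5edd1b5, 61f0b41, 6828dd9, 7ff4978, 84b1b2b, 9247cf4, a357730, a6a9bd0, e4eff2a, f996951}.
Common ancestors: {22aed90, 2b6a468, 6828dd9}.
Among these, 2b6a468 is not an ancestor of any other common ancestor — it is the merge base.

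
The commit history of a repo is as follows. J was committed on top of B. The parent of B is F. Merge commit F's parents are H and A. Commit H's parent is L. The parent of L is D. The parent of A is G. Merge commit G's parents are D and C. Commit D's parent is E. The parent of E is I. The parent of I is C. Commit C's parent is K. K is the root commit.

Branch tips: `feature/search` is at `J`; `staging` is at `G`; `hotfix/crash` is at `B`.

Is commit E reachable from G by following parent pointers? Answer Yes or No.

Yes

Ancestors of G (commits reachable by following parents): {C, D, E, G, I, K}.
E is in that set, so it is an ancestor of G.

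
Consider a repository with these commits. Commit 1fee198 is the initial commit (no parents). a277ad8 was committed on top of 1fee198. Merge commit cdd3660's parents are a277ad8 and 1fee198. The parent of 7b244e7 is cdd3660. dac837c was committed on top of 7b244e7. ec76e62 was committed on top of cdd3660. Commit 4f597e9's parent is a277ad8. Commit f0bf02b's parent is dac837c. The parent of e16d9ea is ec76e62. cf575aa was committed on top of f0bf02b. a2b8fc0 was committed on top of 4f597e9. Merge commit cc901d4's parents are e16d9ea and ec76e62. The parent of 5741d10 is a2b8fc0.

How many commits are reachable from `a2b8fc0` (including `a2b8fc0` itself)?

4

Walking parent pointers from a2b8fc0: reachable set = {1fee198, 4f597e9, a277ad8, a2b8fc0}.
That is 4 commits.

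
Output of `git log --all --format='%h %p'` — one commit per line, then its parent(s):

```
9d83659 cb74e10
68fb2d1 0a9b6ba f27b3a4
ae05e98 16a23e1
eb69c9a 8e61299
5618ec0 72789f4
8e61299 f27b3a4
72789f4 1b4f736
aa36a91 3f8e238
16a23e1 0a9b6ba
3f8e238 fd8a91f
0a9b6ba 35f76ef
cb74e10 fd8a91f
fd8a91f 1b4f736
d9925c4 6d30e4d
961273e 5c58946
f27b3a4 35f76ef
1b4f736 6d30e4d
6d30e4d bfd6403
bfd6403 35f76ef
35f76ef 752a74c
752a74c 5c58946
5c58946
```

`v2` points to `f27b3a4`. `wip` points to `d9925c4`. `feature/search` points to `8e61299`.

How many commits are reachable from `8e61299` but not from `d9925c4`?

2

Reachable from 8e61299: {35f76ef, 5c58946, 752a74c, 8e61299, f27b3a4}.
Reachable from d9925c4: {35f76ef, 5c58946, 6d30e4d, 752a74c, bfd6403, d9925c4}.
In 8e61299's history but not d9925c4's: {8e61299, f27b3a4} — 2 commits.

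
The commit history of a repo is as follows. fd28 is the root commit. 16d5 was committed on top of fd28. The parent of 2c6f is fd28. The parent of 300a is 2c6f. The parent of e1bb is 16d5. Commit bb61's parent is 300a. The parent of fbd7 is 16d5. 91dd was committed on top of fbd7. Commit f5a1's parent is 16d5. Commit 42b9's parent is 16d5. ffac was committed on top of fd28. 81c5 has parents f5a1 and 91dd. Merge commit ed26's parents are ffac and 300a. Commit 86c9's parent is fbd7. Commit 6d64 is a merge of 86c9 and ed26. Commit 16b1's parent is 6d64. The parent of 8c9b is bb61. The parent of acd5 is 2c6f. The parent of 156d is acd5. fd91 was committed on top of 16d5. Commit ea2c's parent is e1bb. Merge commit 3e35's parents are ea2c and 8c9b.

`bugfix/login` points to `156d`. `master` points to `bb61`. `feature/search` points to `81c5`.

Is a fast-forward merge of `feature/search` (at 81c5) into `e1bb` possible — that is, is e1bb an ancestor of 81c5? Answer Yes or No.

A fast-forward from e1bb to 81c5 is possible iff e1bb is an ancestor of 81c5.
Ancestors of 81c5: {16d5, 81c5, 91dd, f5a1, fbd7, fd28}.
e1bb is not among them, so fast-forward is not possible.

No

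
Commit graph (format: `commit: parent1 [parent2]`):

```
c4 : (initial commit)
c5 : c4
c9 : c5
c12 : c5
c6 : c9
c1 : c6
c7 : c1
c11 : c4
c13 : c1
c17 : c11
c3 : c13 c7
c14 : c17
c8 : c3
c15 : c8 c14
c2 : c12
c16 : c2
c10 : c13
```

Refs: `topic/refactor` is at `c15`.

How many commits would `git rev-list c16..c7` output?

Reachable from c7: {c1, c4, c5, c6, c7, c9}.
Reachable from c16: {c12, c16, c2, c4, c5}.
In c7's history but not c16's: {c1, c6, c7, c9} — 4 commits.

4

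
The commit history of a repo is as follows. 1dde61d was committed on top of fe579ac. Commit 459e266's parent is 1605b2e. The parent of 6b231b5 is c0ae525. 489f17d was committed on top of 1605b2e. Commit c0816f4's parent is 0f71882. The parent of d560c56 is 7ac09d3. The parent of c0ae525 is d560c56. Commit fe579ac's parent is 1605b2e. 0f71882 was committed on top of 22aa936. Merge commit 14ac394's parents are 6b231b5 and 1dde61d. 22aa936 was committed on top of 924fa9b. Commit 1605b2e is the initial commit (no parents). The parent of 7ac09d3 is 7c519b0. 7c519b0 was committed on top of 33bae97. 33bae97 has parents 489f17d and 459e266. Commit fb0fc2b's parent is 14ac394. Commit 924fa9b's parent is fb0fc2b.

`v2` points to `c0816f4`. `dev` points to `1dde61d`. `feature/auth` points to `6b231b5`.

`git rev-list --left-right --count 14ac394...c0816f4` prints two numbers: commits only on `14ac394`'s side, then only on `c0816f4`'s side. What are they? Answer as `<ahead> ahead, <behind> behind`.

Reachable from 14ac394: {14ac394, 1605b2e, 1dde61d, 33bae97, 459e266, 489f17d, 6b231b5, 7ac09d3, 7c519b0, c0ae525, d560c56, fe579ac}.
Reachable from c0816f4: {0f71882, 14ac394, 1605b2e, 1dde61d, 22aa936, 33bae97, 459e266, 489f17d, 6b231b5, 7ac09d3, 7c519b0, 924fa9b, c0816f4, c0ae525, d560c56, fb0fc2b, fe579ac}.
Only in 14ac394's history (ahead): {} — 0.
Only in c0816f4's history (behind): {0f71882, 22aa936, 924fa9b, c0816f4, fb0fc2b} — 5.

0 ahead, 5 behind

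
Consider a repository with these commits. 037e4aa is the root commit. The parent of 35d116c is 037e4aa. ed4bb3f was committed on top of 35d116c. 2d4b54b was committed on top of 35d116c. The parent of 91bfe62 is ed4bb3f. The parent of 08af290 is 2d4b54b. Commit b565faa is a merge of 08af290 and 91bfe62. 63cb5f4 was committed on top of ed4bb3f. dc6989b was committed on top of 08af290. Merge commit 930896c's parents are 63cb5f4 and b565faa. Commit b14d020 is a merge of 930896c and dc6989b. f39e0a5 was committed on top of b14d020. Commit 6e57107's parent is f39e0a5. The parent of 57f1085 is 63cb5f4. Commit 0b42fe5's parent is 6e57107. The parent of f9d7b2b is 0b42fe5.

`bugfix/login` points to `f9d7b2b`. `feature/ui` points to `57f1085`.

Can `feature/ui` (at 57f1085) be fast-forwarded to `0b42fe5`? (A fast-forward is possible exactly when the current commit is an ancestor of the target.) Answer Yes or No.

A fast-forward from 57f1085 to 0b42fe5 is possible iff 57f1085 is an ancestor of 0b42fe5.
Ancestors of 0b42fe5: {037e4aa, 08af290, 0b42fe5, 2d4b54b, 35d116c, 63cb5f4, 6e57107, 91bfe62, 930896c, b14d020, b565faa, dc6989b, ed4bb3f, f39e0a5}.
57f1085 is not among them, so fast-forward is not possible.

No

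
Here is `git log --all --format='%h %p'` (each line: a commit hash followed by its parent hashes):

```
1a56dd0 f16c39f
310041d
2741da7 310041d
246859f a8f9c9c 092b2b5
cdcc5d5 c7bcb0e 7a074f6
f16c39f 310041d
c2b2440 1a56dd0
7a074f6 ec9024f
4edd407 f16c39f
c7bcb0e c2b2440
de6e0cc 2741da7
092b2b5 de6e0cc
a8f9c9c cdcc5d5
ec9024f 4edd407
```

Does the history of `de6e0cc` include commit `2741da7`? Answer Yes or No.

Yes

Ancestors of de6e0cc (commits reachable by following parents): {2741da7, 310041d, de6e0cc}.
2741da7 is in that set, so it is an ancestor of de6e0cc.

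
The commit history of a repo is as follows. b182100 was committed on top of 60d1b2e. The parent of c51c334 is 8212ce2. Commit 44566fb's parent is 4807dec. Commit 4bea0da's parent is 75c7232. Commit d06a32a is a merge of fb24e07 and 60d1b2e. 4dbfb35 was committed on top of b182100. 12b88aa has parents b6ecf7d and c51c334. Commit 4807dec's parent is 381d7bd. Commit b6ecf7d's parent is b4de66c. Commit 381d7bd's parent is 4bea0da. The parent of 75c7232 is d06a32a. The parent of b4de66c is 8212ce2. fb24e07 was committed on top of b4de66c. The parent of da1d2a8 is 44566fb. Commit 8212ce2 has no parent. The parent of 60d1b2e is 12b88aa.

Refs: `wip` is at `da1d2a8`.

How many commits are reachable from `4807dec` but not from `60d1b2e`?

Reachable from 4807dec: {12b88aa, 381d7bd, 4807dec, 4bea0da, 60d1b2e, 75c7232, 8212ce2, b4de66c, b6ecf7d, c51c334, d06a32a, fb24e07}.
Reachable from 60d1b2e: {12b88aa, 60d1b2e, 8212ce2, b4de66c, b6ecf7d, c51c334}.
In 4807dec's history but not 60d1b2e's: {381d7bd, 4807dec, 4bea0da, 75c7232, d06a32a, fb24e07} — 6 commits.

6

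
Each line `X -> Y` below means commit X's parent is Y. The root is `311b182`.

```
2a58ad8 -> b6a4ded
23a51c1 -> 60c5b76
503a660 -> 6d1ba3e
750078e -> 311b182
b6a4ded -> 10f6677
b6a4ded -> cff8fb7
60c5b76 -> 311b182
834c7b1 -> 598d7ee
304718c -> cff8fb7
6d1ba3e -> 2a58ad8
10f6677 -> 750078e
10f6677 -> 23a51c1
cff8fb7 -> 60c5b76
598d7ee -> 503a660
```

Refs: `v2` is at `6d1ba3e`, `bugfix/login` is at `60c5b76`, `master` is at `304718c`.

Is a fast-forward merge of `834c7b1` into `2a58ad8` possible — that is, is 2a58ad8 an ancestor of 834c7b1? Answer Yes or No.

Yes

A fast-forward from 2a58ad8 to 834c7b1 is possible iff 2a58ad8 is an ancestor of 834c7b1.
Ancestors of 834c7b1: {10f6677, 23a51c1, 2a58ad8, 311b182, 503a660, 598d7ee, 60c5b76, 6d1ba3e, 750078e, 834c7b1, b6a4ded, cff8fb7}.
2a58ad8 is among them, so fast-forward is possible.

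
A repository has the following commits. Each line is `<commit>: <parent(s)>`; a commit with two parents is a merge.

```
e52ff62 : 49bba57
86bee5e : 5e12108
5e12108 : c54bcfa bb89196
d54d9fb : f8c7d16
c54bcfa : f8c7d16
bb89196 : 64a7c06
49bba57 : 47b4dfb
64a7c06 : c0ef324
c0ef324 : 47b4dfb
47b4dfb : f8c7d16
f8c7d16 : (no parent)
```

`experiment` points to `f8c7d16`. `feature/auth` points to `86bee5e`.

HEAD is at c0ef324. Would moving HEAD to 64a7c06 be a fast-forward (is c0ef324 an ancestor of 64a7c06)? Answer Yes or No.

A fast-forward from c0ef324 to 64a7c06 is possible iff c0ef324 is an ancestor of 64a7c06.
Ancestors of 64a7c06: {47b4dfb, 64a7c06, c0ef324, f8c7d16}.
c0ef324 is among them, so fast-forward is possible.

Yes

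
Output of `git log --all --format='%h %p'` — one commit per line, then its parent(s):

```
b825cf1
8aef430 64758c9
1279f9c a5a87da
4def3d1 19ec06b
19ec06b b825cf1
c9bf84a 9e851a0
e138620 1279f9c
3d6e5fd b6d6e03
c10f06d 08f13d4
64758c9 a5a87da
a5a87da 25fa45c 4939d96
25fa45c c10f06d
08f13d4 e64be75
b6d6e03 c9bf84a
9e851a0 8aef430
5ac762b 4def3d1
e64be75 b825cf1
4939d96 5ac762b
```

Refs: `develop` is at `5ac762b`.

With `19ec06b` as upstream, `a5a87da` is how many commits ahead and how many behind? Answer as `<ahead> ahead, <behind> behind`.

8 ahead, 0 behind

Reachable from a5a87da: {08f13d4, 19ec06b, 25fa45c, 4939d96, 4def3d1, 5ac762b, a5a87da, b825cf1, c10f06d, e64be75}.
Reachable from 19ec06b: {19ec06b, b825cf1}.
Only in a5a87da's history (ahead): {08f13d4, 25fa45c, 4939d96, 4def3d1, 5ac762b, a5a87da, c10f06d, e64be75} — 8.
Only in 19ec06b's history (behind): {} — 0.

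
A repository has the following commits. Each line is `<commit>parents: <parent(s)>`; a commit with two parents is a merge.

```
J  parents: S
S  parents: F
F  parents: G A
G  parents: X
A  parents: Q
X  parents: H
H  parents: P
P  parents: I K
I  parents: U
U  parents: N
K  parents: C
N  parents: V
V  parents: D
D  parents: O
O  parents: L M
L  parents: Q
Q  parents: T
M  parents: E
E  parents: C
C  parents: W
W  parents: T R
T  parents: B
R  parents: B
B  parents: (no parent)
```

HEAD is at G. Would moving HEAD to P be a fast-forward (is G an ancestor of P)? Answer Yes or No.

No

A fast-forward from G to P is possible iff G is an ancestor of P.
Ancestors of P: {B, C, D, E, I, K, L, M, N, O, P, Q, R, T, U, V, W}.
G is not among them, so fast-forward is not possible.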